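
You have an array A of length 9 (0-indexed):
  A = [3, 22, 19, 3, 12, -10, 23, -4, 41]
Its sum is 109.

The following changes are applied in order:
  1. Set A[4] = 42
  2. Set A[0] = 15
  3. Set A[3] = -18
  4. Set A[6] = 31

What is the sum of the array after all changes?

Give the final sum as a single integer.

Initial sum: 109
Change 1: A[4] 12 -> 42, delta = 30, sum = 139
Change 2: A[0] 3 -> 15, delta = 12, sum = 151
Change 3: A[3] 3 -> -18, delta = -21, sum = 130
Change 4: A[6] 23 -> 31, delta = 8, sum = 138

Answer: 138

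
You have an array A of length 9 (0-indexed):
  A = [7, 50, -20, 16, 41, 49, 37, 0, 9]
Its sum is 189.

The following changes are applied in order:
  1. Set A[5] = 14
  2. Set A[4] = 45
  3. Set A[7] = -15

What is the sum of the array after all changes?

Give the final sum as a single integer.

Answer: 143

Derivation:
Initial sum: 189
Change 1: A[5] 49 -> 14, delta = -35, sum = 154
Change 2: A[4] 41 -> 45, delta = 4, sum = 158
Change 3: A[7] 0 -> -15, delta = -15, sum = 143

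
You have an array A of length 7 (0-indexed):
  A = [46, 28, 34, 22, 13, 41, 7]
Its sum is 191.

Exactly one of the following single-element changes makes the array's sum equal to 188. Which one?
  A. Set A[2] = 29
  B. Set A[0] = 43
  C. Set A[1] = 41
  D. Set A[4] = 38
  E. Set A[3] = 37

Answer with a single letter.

Answer: B

Derivation:
Option A: A[2] 34->29, delta=-5, new_sum=191+(-5)=186
Option B: A[0] 46->43, delta=-3, new_sum=191+(-3)=188 <-- matches target
Option C: A[1] 28->41, delta=13, new_sum=191+(13)=204
Option D: A[4] 13->38, delta=25, new_sum=191+(25)=216
Option E: A[3] 22->37, delta=15, new_sum=191+(15)=206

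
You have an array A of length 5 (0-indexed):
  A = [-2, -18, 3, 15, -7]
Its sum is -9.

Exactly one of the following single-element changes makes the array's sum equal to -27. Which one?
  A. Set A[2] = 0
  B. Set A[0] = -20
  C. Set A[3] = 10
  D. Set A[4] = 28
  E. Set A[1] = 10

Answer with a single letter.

Option A: A[2] 3->0, delta=-3, new_sum=-9+(-3)=-12
Option B: A[0] -2->-20, delta=-18, new_sum=-9+(-18)=-27 <-- matches target
Option C: A[3] 15->10, delta=-5, new_sum=-9+(-5)=-14
Option D: A[4] -7->28, delta=35, new_sum=-9+(35)=26
Option E: A[1] -18->10, delta=28, new_sum=-9+(28)=19

Answer: B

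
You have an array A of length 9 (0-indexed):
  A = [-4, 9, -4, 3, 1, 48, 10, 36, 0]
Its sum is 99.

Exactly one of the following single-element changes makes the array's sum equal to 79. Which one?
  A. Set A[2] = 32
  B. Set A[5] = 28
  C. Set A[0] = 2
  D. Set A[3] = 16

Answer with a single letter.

Answer: B

Derivation:
Option A: A[2] -4->32, delta=36, new_sum=99+(36)=135
Option B: A[5] 48->28, delta=-20, new_sum=99+(-20)=79 <-- matches target
Option C: A[0] -4->2, delta=6, new_sum=99+(6)=105
Option D: A[3] 3->16, delta=13, new_sum=99+(13)=112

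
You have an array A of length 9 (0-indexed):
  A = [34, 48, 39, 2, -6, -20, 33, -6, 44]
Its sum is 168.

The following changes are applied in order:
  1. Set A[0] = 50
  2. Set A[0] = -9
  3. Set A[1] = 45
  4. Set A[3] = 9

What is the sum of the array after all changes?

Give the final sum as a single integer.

Answer: 129

Derivation:
Initial sum: 168
Change 1: A[0] 34 -> 50, delta = 16, sum = 184
Change 2: A[0] 50 -> -9, delta = -59, sum = 125
Change 3: A[1] 48 -> 45, delta = -3, sum = 122
Change 4: A[3] 2 -> 9, delta = 7, sum = 129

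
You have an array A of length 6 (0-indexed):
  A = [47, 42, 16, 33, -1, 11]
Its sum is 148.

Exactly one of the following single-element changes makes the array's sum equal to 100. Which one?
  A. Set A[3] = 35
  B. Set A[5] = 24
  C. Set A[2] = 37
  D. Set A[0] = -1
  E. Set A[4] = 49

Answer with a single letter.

Answer: D

Derivation:
Option A: A[3] 33->35, delta=2, new_sum=148+(2)=150
Option B: A[5] 11->24, delta=13, new_sum=148+(13)=161
Option C: A[2] 16->37, delta=21, new_sum=148+(21)=169
Option D: A[0] 47->-1, delta=-48, new_sum=148+(-48)=100 <-- matches target
Option E: A[4] -1->49, delta=50, new_sum=148+(50)=198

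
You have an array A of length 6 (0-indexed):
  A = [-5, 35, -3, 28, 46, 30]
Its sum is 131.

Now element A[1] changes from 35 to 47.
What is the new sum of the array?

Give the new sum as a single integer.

Old value at index 1: 35
New value at index 1: 47
Delta = 47 - 35 = 12
New sum = old_sum + delta = 131 + (12) = 143

Answer: 143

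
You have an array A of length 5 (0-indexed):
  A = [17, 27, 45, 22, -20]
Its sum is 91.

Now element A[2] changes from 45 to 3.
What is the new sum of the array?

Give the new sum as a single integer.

Answer: 49

Derivation:
Old value at index 2: 45
New value at index 2: 3
Delta = 3 - 45 = -42
New sum = old_sum + delta = 91 + (-42) = 49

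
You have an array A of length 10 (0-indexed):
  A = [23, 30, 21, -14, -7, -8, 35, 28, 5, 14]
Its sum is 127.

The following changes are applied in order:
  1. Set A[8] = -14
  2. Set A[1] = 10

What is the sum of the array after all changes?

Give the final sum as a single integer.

Initial sum: 127
Change 1: A[8] 5 -> -14, delta = -19, sum = 108
Change 2: A[1] 30 -> 10, delta = -20, sum = 88

Answer: 88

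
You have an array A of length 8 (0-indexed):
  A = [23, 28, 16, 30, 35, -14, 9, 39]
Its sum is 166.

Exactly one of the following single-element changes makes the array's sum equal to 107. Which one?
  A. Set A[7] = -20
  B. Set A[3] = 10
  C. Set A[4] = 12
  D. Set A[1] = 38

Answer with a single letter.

Option A: A[7] 39->-20, delta=-59, new_sum=166+(-59)=107 <-- matches target
Option B: A[3] 30->10, delta=-20, new_sum=166+(-20)=146
Option C: A[4] 35->12, delta=-23, new_sum=166+(-23)=143
Option D: A[1] 28->38, delta=10, new_sum=166+(10)=176

Answer: A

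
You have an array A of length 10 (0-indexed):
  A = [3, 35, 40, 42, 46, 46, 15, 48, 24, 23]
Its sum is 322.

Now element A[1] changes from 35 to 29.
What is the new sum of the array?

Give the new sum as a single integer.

Old value at index 1: 35
New value at index 1: 29
Delta = 29 - 35 = -6
New sum = old_sum + delta = 322 + (-6) = 316

Answer: 316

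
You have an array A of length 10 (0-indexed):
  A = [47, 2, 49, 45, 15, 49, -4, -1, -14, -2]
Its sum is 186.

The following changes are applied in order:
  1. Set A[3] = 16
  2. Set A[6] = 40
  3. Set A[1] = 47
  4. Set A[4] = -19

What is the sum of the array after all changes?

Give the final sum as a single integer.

Answer: 212

Derivation:
Initial sum: 186
Change 1: A[3] 45 -> 16, delta = -29, sum = 157
Change 2: A[6] -4 -> 40, delta = 44, sum = 201
Change 3: A[1] 2 -> 47, delta = 45, sum = 246
Change 4: A[4] 15 -> -19, delta = -34, sum = 212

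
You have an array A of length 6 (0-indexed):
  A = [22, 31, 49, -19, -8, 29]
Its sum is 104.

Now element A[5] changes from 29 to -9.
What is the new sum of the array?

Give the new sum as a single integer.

Old value at index 5: 29
New value at index 5: -9
Delta = -9 - 29 = -38
New sum = old_sum + delta = 104 + (-38) = 66

Answer: 66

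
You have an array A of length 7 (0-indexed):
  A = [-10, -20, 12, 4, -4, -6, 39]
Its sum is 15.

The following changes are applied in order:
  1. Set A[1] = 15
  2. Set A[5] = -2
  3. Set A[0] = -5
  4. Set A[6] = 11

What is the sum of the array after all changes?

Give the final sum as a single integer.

Initial sum: 15
Change 1: A[1] -20 -> 15, delta = 35, sum = 50
Change 2: A[5] -6 -> -2, delta = 4, sum = 54
Change 3: A[0] -10 -> -5, delta = 5, sum = 59
Change 4: A[6] 39 -> 11, delta = -28, sum = 31

Answer: 31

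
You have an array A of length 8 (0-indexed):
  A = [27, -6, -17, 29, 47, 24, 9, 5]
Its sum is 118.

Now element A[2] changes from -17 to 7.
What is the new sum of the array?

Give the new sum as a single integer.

Answer: 142

Derivation:
Old value at index 2: -17
New value at index 2: 7
Delta = 7 - -17 = 24
New sum = old_sum + delta = 118 + (24) = 142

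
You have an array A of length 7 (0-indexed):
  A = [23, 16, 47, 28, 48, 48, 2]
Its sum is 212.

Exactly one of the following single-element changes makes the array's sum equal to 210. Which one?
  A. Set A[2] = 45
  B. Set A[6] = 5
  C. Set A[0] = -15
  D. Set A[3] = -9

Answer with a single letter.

Answer: A

Derivation:
Option A: A[2] 47->45, delta=-2, new_sum=212+(-2)=210 <-- matches target
Option B: A[6] 2->5, delta=3, new_sum=212+(3)=215
Option C: A[0] 23->-15, delta=-38, new_sum=212+(-38)=174
Option D: A[3] 28->-9, delta=-37, new_sum=212+(-37)=175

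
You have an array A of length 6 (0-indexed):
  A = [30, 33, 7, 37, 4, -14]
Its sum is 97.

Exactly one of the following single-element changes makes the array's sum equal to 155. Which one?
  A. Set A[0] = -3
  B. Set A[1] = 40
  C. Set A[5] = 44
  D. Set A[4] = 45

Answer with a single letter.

Answer: C

Derivation:
Option A: A[0] 30->-3, delta=-33, new_sum=97+(-33)=64
Option B: A[1] 33->40, delta=7, new_sum=97+(7)=104
Option C: A[5] -14->44, delta=58, new_sum=97+(58)=155 <-- matches target
Option D: A[4] 4->45, delta=41, new_sum=97+(41)=138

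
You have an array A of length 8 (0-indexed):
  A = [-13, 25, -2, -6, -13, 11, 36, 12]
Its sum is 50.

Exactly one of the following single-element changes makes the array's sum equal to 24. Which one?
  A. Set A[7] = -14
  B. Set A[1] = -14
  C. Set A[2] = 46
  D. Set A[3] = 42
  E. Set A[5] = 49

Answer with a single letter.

Answer: A

Derivation:
Option A: A[7] 12->-14, delta=-26, new_sum=50+(-26)=24 <-- matches target
Option B: A[1] 25->-14, delta=-39, new_sum=50+(-39)=11
Option C: A[2] -2->46, delta=48, new_sum=50+(48)=98
Option D: A[3] -6->42, delta=48, new_sum=50+(48)=98
Option E: A[5] 11->49, delta=38, new_sum=50+(38)=88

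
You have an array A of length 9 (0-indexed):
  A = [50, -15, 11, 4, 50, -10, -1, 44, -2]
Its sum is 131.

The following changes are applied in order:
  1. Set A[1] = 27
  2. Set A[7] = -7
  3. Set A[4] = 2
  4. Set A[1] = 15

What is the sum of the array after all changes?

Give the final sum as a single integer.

Initial sum: 131
Change 1: A[1] -15 -> 27, delta = 42, sum = 173
Change 2: A[7] 44 -> -7, delta = -51, sum = 122
Change 3: A[4] 50 -> 2, delta = -48, sum = 74
Change 4: A[1] 27 -> 15, delta = -12, sum = 62

Answer: 62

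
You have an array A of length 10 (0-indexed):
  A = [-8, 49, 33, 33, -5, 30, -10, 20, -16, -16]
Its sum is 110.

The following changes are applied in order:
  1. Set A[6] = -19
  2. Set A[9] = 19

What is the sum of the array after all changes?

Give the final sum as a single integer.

Answer: 136

Derivation:
Initial sum: 110
Change 1: A[6] -10 -> -19, delta = -9, sum = 101
Change 2: A[9] -16 -> 19, delta = 35, sum = 136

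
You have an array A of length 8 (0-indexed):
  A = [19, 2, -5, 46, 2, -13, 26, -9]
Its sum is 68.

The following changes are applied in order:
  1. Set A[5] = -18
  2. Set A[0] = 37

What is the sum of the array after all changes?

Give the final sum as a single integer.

Initial sum: 68
Change 1: A[5] -13 -> -18, delta = -5, sum = 63
Change 2: A[0] 19 -> 37, delta = 18, sum = 81

Answer: 81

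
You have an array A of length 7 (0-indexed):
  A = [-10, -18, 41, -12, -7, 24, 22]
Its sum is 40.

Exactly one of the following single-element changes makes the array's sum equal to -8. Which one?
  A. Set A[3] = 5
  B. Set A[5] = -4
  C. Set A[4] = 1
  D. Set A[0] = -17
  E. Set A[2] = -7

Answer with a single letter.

Option A: A[3] -12->5, delta=17, new_sum=40+(17)=57
Option B: A[5] 24->-4, delta=-28, new_sum=40+(-28)=12
Option C: A[4] -7->1, delta=8, new_sum=40+(8)=48
Option D: A[0] -10->-17, delta=-7, new_sum=40+(-7)=33
Option E: A[2] 41->-7, delta=-48, new_sum=40+(-48)=-8 <-- matches target

Answer: E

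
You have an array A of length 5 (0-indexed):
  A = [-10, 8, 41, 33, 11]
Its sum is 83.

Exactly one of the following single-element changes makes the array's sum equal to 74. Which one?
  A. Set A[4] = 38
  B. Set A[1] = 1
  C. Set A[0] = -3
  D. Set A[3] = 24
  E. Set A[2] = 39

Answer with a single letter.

Option A: A[4] 11->38, delta=27, new_sum=83+(27)=110
Option B: A[1] 8->1, delta=-7, new_sum=83+(-7)=76
Option C: A[0] -10->-3, delta=7, new_sum=83+(7)=90
Option D: A[3] 33->24, delta=-9, new_sum=83+(-9)=74 <-- matches target
Option E: A[2] 41->39, delta=-2, new_sum=83+(-2)=81

Answer: D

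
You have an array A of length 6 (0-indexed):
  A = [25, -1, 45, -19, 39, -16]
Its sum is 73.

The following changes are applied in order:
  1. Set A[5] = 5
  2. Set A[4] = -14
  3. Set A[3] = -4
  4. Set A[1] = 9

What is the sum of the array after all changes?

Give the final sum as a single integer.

Answer: 66

Derivation:
Initial sum: 73
Change 1: A[5] -16 -> 5, delta = 21, sum = 94
Change 2: A[4] 39 -> -14, delta = -53, sum = 41
Change 3: A[3] -19 -> -4, delta = 15, sum = 56
Change 4: A[1] -1 -> 9, delta = 10, sum = 66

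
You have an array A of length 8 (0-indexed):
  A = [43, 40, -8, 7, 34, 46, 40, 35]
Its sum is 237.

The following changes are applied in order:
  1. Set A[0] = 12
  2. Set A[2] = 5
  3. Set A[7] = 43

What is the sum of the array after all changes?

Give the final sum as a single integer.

Answer: 227

Derivation:
Initial sum: 237
Change 1: A[0] 43 -> 12, delta = -31, sum = 206
Change 2: A[2] -8 -> 5, delta = 13, sum = 219
Change 3: A[7] 35 -> 43, delta = 8, sum = 227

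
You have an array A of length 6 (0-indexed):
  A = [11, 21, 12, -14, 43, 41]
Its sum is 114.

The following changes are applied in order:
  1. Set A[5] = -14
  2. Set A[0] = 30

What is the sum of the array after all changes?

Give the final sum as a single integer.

Answer: 78

Derivation:
Initial sum: 114
Change 1: A[5] 41 -> -14, delta = -55, sum = 59
Change 2: A[0] 11 -> 30, delta = 19, sum = 78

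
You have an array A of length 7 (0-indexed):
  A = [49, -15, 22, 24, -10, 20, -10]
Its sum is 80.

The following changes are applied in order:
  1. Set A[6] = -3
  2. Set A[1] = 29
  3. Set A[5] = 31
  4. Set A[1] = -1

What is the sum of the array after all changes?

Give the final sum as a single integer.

Initial sum: 80
Change 1: A[6] -10 -> -3, delta = 7, sum = 87
Change 2: A[1] -15 -> 29, delta = 44, sum = 131
Change 3: A[5] 20 -> 31, delta = 11, sum = 142
Change 4: A[1] 29 -> -1, delta = -30, sum = 112

Answer: 112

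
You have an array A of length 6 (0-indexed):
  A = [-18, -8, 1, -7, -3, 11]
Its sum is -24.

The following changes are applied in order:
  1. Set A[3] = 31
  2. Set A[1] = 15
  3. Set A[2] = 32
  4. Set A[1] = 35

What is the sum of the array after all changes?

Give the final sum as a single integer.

Initial sum: -24
Change 1: A[3] -7 -> 31, delta = 38, sum = 14
Change 2: A[1] -8 -> 15, delta = 23, sum = 37
Change 3: A[2] 1 -> 32, delta = 31, sum = 68
Change 4: A[1] 15 -> 35, delta = 20, sum = 88

Answer: 88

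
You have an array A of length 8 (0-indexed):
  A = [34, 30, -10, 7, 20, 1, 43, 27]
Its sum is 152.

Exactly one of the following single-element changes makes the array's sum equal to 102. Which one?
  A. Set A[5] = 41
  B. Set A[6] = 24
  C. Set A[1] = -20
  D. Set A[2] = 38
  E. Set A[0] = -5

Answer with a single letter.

Answer: C

Derivation:
Option A: A[5] 1->41, delta=40, new_sum=152+(40)=192
Option B: A[6] 43->24, delta=-19, new_sum=152+(-19)=133
Option C: A[1] 30->-20, delta=-50, new_sum=152+(-50)=102 <-- matches target
Option D: A[2] -10->38, delta=48, new_sum=152+(48)=200
Option E: A[0] 34->-5, delta=-39, new_sum=152+(-39)=113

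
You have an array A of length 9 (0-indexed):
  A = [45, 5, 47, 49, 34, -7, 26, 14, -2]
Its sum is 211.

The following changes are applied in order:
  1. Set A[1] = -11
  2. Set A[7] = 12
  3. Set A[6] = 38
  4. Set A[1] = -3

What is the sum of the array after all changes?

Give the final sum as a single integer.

Answer: 213

Derivation:
Initial sum: 211
Change 1: A[1] 5 -> -11, delta = -16, sum = 195
Change 2: A[7] 14 -> 12, delta = -2, sum = 193
Change 3: A[6] 26 -> 38, delta = 12, sum = 205
Change 4: A[1] -11 -> -3, delta = 8, sum = 213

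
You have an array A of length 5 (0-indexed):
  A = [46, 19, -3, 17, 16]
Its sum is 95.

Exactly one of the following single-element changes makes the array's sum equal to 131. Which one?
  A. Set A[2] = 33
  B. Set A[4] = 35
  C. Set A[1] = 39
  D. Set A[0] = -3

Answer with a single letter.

Option A: A[2] -3->33, delta=36, new_sum=95+(36)=131 <-- matches target
Option B: A[4] 16->35, delta=19, new_sum=95+(19)=114
Option C: A[1] 19->39, delta=20, new_sum=95+(20)=115
Option D: A[0] 46->-3, delta=-49, new_sum=95+(-49)=46

Answer: A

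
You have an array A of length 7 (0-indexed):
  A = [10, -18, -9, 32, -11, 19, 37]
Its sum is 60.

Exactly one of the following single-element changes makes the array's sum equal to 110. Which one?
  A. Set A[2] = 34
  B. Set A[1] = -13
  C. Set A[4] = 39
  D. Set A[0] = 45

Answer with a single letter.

Answer: C

Derivation:
Option A: A[2] -9->34, delta=43, new_sum=60+(43)=103
Option B: A[1] -18->-13, delta=5, new_sum=60+(5)=65
Option C: A[4] -11->39, delta=50, new_sum=60+(50)=110 <-- matches target
Option D: A[0] 10->45, delta=35, new_sum=60+(35)=95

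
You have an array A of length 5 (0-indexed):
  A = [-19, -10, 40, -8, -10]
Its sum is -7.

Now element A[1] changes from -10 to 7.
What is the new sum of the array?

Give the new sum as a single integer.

Answer: 10

Derivation:
Old value at index 1: -10
New value at index 1: 7
Delta = 7 - -10 = 17
New sum = old_sum + delta = -7 + (17) = 10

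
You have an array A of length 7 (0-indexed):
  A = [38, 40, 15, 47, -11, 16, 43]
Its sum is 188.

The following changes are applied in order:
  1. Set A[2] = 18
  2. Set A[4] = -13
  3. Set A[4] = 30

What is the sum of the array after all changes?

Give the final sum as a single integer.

Initial sum: 188
Change 1: A[2] 15 -> 18, delta = 3, sum = 191
Change 2: A[4] -11 -> -13, delta = -2, sum = 189
Change 3: A[4] -13 -> 30, delta = 43, sum = 232

Answer: 232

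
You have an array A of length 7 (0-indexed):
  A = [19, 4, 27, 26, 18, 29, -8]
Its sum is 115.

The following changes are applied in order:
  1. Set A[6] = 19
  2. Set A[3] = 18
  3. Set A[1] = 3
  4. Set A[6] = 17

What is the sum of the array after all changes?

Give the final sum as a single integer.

Answer: 131

Derivation:
Initial sum: 115
Change 1: A[6] -8 -> 19, delta = 27, sum = 142
Change 2: A[3] 26 -> 18, delta = -8, sum = 134
Change 3: A[1] 4 -> 3, delta = -1, sum = 133
Change 4: A[6] 19 -> 17, delta = -2, sum = 131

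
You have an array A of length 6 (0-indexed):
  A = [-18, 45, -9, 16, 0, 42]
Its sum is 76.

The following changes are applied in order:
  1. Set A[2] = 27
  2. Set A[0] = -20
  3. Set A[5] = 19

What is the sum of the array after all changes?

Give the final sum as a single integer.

Answer: 87

Derivation:
Initial sum: 76
Change 1: A[2] -9 -> 27, delta = 36, sum = 112
Change 2: A[0] -18 -> -20, delta = -2, sum = 110
Change 3: A[5] 42 -> 19, delta = -23, sum = 87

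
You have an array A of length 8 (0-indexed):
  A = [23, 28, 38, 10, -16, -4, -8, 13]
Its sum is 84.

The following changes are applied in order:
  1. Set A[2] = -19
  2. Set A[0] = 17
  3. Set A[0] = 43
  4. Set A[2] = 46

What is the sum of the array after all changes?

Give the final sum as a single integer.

Answer: 112

Derivation:
Initial sum: 84
Change 1: A[2] 38 -> -19, delta = -57, sum = 27
Change 2: A[0] 23 -> 17, delta = -6, sum = 21
Change 3: A[0] 17 -> 43, delta = 26, sum = 47
Change 4: A[2] -19 -> 46, delta = 65, sum = 112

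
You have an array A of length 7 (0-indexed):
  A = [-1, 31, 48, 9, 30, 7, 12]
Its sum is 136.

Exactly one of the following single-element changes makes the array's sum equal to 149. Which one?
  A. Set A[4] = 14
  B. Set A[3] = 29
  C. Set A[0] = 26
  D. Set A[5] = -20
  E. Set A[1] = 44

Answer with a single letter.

Answer: E

Derivation:
Option A: A[4] 30->14, delta=-16, new_sum=136+(-16)=120
Option B: A[3] 9->29, delta=20, new_sum=136+(20)=156
Option C: A[0] -1->26, delta=27, new_sum=136+(27)=163
Option D: A[5] 7->-20, delta=-27, new_sum=136+(-27)=109
Option E: A[1] 31->44, delta=13, new_sum=136+(13)=149 <-- matches target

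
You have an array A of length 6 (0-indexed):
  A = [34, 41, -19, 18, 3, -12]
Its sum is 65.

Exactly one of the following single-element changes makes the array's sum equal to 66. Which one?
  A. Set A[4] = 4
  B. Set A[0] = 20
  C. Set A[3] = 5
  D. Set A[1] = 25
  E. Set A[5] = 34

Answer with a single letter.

Answer: A

Derivation:
Option A: A[4] 3->4, delta=1, new_sum=65+(1)=66 <-- matches target
Option B: A[0] 34->20, delta=-14, new_sum=65+(-14)=51
Option C: A[3] 18->5, delta=-13, new_sum=65+(-13)=52
Option D: A[1] 41->25, delta=-16, new_sum=65+(-16)=49
Option E: A[5] -12->34, delta=46, new_sum=65+(46)=111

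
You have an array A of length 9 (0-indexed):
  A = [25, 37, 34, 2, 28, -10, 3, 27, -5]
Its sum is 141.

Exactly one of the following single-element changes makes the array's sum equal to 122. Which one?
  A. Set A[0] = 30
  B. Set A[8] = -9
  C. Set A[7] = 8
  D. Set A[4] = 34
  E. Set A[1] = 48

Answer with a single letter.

Option A: A[0] 25->30, delta=5, new_sum=141+(5)=146
Option B: A[8] -5->-9, delta=-4, new_sum=141+(-4)=137
Option C: A[7] 27->8, delta=-19, new_sum=141+(-19)=122 <-- matches target
Option D: A[4] 28->34, delta=6, new_sum=141+(6)=147
Option E: A[1] 37->48, delta=11, new_sum=141+(11)=152

Answer: C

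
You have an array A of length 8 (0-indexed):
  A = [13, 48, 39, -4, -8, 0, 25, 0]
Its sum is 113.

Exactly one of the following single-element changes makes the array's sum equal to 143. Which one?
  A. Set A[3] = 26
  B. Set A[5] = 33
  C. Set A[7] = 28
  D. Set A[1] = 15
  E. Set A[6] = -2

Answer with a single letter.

Answer: A

Derivation:
Option A: A[3] -4->26, delta=30, new_sum=113+(30)=143 <-- matches target
Option B: A[5] 0->33, delta=33, new_sum=113+(33)=146
Option C: A[7] 0->28, delta=28, new_sum=113+(28)=141
Option D: A[1] 48->15, delta=-33, new_sum=113+(-33)=80
Option E: A[6] 25->-2, delta=-27, new_sum=113+(-27)=86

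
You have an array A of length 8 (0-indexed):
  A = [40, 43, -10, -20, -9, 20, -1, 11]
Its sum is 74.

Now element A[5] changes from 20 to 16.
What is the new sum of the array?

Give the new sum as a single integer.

Old value at index 5: 20
New value at index 5: 16
Delta = 16 - 20 = -4
New sum = old_sum + delta = 74 + (-4) = 70

Answer: 70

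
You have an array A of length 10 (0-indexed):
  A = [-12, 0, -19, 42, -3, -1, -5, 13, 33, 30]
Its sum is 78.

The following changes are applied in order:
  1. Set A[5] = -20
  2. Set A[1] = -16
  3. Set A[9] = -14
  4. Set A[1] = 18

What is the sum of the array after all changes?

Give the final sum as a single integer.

Initial sum: 78
Change 1: A[5] -1 -> -20, delta = -19, sum = 59
Change 2: A[1] 0 -> -16, delta = -16, sum = 43
Change 3: A[9] 30 -> -14, delta = -44, sum = -1
Change 4: A[1] -16 -> 18, delta = 34, sum = 33

Answer: 33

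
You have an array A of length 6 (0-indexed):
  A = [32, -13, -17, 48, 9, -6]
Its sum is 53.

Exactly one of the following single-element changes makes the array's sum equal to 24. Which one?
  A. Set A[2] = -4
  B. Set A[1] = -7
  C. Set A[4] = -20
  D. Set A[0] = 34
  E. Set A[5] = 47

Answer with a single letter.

Answer: C

Derivation:
Option A: A[2] -17->-4, delta=13, new_sum=53+(13)=66
Option B: A[1] -13->-7, delta=6, new_sum=53+(6)=59
Option C: A[4] 9->-20, delta=-29, new_sum=53+(-29)=24 <-- matches target
Option D: A[0] 32->34, delta=2, new_sum=53+(2)=55
Option E: A[5] -6->47, delta=53, new_sum=53+(53)=106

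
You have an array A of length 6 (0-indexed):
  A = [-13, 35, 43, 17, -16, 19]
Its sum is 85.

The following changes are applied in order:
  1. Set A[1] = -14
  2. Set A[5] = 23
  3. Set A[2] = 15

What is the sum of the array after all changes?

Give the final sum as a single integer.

Answer: 12

Derivation:
Initial sum: 85
Change 1: A[1] 35 -> -14, delta = -49, sum = 36
Change 2: A[5] 19 -> 23, delta = 4, sum = 40
Change 3: A[2] 43 -> 15, delta = -28, sum = 12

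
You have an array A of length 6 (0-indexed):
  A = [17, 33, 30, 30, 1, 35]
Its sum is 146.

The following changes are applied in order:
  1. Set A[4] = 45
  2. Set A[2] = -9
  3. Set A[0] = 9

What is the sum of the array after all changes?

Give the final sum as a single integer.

Answer: 143

Derivation:
Initial sum: 146
Change 1: A[4] 1 -> 45, delta = 44, sum = 190
Change 2: A[2] 30 -> -9, delta = -39, sum = 151
Change 3: A[0] 17 -> 9, delta = -8, sum = 143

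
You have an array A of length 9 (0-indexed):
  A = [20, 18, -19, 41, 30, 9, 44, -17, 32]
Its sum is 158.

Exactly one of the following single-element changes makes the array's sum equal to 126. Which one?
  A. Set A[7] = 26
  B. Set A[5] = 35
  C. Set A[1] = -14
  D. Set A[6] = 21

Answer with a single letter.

Option A: A[7] -17->26, delta=43, new_sum=158+(43)=201
Option B: A[5] 9->35, delta=26, new_sum=158+(26)=184
Option C: A[1] 18->-14, delta=-32, new_sum=158+(-32)=126 <-- matches target
Option D: A[6] 44->21, delta=-23, new_sum=158+(-23)=135

Answer: C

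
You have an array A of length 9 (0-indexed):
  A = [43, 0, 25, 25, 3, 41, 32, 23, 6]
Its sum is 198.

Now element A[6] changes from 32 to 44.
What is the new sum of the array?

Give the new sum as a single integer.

Old value at index 6: 32
New value at index 6: 44
Delta = 44 - 32 = 12
New sum = old_sum + delta = 198 + (12) = 210

Answer: 210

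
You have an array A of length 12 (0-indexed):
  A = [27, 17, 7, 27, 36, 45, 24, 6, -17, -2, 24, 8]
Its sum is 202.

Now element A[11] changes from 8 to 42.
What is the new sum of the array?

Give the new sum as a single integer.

Old value at index 11: 8
New value at index 11: 42
Delta = 42 - 8 = 34
New sum = old_sum + delta = 202 + (34) = 236

Answer: 236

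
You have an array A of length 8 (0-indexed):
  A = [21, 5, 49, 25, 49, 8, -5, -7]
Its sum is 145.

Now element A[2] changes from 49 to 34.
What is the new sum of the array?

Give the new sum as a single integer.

Old value at index 2: 49
New value at index 2: 34
Delta = 34 - 49 = -15
New sum = old_sum + delta = 145 + (-15) = 130

Answer: 130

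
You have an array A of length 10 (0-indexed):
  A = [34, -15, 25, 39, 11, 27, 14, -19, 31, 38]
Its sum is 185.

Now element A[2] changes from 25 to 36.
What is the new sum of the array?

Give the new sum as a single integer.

Old value at index 2: 25
New value at index 2: 36
Delta = 36 - 25 = 11
New sum = old_sum + delta = 185 + (11) = 196

Answer: 196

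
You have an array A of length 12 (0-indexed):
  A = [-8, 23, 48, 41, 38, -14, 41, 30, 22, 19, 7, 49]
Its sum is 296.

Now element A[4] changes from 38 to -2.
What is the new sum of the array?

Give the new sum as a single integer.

Old value at index 4: 38
New value at index 4: -2
Delta = -2 - 38 = -40
New sum = old_sum + delta = 296 + (-40) = 256

Answer: 256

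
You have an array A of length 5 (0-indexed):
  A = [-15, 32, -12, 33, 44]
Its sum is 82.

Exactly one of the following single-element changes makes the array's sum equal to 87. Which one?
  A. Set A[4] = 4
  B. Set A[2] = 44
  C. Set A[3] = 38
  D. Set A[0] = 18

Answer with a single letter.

Answer: C

Derivation:
Option A: A[4] 44->4, delta=-40, new_sum=82+(-40)=42
Option B: A[2] -12->44, delta=56, new_sum=82+(56)=138
Option C: A[3] 33->38, delta=5, new_sum=82+(5)=87 <-- matches target
Option D: A[0] -15->18, delta=33, new_sum=82+(33)=115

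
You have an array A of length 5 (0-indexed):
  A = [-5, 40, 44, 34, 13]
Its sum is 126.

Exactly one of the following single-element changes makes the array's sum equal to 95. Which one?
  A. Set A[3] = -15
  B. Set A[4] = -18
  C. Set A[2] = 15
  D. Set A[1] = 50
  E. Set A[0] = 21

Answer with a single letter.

Option A: A[3] 34->-15, delta=-49, new_sum=126+(-49)=77
Option B: A[4] 13->-18, delta=-31, new_sum=126+(-31)=95 <-- matches target
Option C: A[2] 44->15, delta=-29, new_sum=126+(-29)=97
Option D: A[1] 40->50, delta=10, new_sum=126+(10)=136
Option E: A[0] -5->21, delta=26, new_sum=126+(26)=152

Answer: B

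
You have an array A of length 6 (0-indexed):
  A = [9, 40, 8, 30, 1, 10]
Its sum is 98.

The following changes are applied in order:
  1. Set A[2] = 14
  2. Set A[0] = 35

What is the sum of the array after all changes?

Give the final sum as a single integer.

Initial sum: 98
Change 1: A[2] 8 -> 14, delta = 6, sum = 104
Change 2: A[0] 9 -> 35, delta = 26, sum = 130

Answer: 130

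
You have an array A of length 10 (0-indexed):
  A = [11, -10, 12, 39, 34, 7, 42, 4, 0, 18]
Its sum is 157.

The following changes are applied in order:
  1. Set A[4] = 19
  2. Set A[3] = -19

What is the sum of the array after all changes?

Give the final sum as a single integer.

Initial sum: 157
Change 1: A[4] 34 -> 19, delta = -15, sum = 142
Change 2: A[3] 39 -> -19, delta = -58, sum = 84

Answer: 84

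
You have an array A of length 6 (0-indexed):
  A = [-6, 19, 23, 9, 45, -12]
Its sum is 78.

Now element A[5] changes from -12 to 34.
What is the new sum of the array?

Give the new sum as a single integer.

Answer: 124

Derivation:
Old value at index 5: -12
New value at index 5: 34
Delta = 34 - -12 = 46
New sum = old_sum + delta = 78 + (46) = 124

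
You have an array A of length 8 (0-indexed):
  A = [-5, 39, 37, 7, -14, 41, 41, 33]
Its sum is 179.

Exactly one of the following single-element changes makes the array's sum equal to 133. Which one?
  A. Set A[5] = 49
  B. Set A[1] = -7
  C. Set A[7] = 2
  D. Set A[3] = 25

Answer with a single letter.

Answer: B

Derivation:
Option A: A[5] 41->49, delta=8, new_sum=179+(8)=187
Option B: A[1] 39->-7, delta=-46, new_sum=179+(-46)=133 <-- matches target
Option C: A[7] 33->2, delta=-31, new_sum=179+(-31)=148
Option D: A[3] 7->25, delta=18, new_sum=179+(18)=197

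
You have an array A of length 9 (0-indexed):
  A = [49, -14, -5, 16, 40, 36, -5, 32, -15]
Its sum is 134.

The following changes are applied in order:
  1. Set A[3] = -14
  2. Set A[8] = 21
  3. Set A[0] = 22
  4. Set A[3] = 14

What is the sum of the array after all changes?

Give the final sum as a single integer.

Answer: 141

Derivation:
Initial sum: 134
Change 1: A[3] 16 -> -14, delta = -30, sum = 104
Change 2: A[8] -15 -> 21, delta = 36, sum = 140
Change 3: A[0] 49 -> 22, delta = -27, sum = 113
Change 4: A[3] -14 -> 14, delta = 28, sum = 141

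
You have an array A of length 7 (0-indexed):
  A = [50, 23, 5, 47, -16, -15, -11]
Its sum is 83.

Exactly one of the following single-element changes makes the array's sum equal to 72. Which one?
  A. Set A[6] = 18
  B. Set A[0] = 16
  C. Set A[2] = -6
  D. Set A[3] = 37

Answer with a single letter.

Answer: C

Derivation:
Option A: A[6] -11->18, delta=29, new_sum=83+(29)=112
Option B: A[0] 50->16, delta=-34, new_sum=83+(-34)=49
Option C: A[2] 5->-6, delta=-11, new_sum=83+(-11)=72 <-- matches target
Option D: A[3] 47->37, delta=-10, new_sum=83+(-10)=73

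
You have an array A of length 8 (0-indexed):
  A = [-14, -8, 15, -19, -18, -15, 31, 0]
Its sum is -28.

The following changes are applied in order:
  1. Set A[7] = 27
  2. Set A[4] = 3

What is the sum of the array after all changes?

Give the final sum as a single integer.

Answer: 20

Derivation:
Initial sum: -28
Change 1: A[7] 0 -> 27, delta = 27, sum = -1
Change 2: A[4] -18 -> 3, delta = 21, sum = 20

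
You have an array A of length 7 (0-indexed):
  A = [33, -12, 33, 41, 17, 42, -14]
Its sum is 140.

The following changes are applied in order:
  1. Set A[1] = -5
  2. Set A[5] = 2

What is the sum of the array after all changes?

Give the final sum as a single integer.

Answer: 107

Derivation:
Initial sum: 140
Change 1: A[1] -12 -> -5, delta = 7, sum = 147
Change 2: A[5] 42 -> 2, delta = -40, sum = 107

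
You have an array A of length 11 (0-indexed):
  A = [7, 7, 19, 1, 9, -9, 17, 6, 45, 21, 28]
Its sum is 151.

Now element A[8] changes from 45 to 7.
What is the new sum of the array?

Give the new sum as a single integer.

Answer: 113

Derivation:
Old value at index 8: 45
New value at index 8: 7
Delta = 7 - 45 = -38
New sum = old_sum + delta = 151 + (-38) = 113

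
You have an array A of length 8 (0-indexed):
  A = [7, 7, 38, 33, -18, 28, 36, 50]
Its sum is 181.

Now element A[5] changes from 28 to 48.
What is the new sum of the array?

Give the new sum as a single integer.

Answer: 201

Derivation:
Old value at index 5: 28
New value at index 5: 48
Delta = 48 - 28 = 20
New sum = old_sum + delta = 181 + (20) = 201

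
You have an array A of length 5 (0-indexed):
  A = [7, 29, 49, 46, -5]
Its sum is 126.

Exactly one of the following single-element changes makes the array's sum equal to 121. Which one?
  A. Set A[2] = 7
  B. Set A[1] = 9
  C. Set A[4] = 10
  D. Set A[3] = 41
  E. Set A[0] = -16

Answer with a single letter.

Option A: A[2] 49->7, delta=-42, new_sum=126+(-42)=84
Option B: A[1] 29->9, delta=-20, new_sum=126+(-20)=106
Option C: A[4] -5->10, delta=15, new_sum=126+(15)=141
Option D: A[3] 46->41, delta=-5, new_sum=126+(-5)=121 <-- matches target
Option E: A[0] 7->-16, delta=-23, new_sum=126+(-23)=103

Answer: D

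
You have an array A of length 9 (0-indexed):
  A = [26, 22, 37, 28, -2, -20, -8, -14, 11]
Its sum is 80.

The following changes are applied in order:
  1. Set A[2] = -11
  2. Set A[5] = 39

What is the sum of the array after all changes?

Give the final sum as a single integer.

Answer: 91

Derivation:
Initial sum: 80
Change 1: A[2] 37 -> -11, delta = -48, sum = 32
Change 2: A[5] -20 -> 39, delta = 59, sum = 91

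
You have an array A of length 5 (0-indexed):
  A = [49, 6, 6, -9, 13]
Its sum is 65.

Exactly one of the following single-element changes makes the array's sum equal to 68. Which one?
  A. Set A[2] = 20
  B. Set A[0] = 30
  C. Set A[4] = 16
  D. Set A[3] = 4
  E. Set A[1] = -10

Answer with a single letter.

Answer: C

Derivation:
Option A: A[2] 6->20, delta=14, new_sum=65+(14)=79
Option B: A[0] 49->30, delta=-19, new_sum=65+(-19)=46
Option C: A[4] 13->16, delta=3, new_sum=65+(3)=68 <-- matches target
Option D: A[3] -9->4, delta=13, new_sum=65+(13)=78
Option E: A[1] 6->-10, delta=-16, new_sum=65+(-16)=49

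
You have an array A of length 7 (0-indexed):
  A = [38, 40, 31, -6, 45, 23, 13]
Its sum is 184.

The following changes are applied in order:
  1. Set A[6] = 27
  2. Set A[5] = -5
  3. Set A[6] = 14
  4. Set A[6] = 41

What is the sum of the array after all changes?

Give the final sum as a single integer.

Answer: 184

Derivation:
Initial sum: 184
Change 1: A[6] 13 -> 27, delta = 14, sum = 198
Change 2: A[5] 23 -> -5, delta = -28, sum = 170
Change 3: A[6] 27 -> 14, delta = -13, sum = 157
Change 4: A[6] 14 -> 41, delta = 27, sum = 184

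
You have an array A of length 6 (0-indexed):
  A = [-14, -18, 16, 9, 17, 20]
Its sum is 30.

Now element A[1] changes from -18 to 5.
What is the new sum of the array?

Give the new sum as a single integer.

Old value at index 1: -18
New value at index 1: 5
Delta = 5 - -18 = 23
New sum = old_sum + delta = 30 + (23) = 53

Answer: 53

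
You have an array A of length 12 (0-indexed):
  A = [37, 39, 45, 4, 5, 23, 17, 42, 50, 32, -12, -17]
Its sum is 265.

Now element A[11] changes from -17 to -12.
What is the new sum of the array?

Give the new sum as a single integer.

Old value at index 11: -17
New value at index 11: -12
Delta = -12 - -17 = 5
New sum = old_sum + delta = 265 + (5) = 270

Answer: 270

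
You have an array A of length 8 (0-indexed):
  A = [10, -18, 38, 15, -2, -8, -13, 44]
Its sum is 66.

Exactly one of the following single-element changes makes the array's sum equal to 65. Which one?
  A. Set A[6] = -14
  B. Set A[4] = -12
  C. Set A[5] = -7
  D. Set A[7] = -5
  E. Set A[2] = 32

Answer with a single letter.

Answer: A

Derivation:
Option A: A[6] -13->-14, delta=-1, new_sum=66+(-1)=65 <-- matches target
Option B: A[4] -2->-12, delta=-10, new_sum=66+(-10)=56
Option C: A[5] -8->-7, delta=1, new_sum=66+(1)=67
Option D: A[7] 44->-5, delta=-49, new_sum=66+(-49)=17
Option E: A[2] 38->32, delta=-6, new_sum=66+(-6)=60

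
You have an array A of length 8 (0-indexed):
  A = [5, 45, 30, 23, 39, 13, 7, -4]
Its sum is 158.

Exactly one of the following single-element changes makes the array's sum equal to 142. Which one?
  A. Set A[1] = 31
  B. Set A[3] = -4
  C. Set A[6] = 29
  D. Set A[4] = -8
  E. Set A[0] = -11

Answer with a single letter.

Answer: E

Derivation:
Option A: A[1] 45->31, delta=-14, new_sum=158+(-14)=144
Option B: A[3] 23->-4, delta=-27, new_sum=158+(-27)=131
Option C: A[6] 7->29, delta=22, new_sum=158+(22)=180
Option D: A[4] 39->-8, delta=-47, new_sum=158+(-47)=111
Option E: A[0] 5->-11, delta=-16, new_sum=158+(-16)=142 <-- matches target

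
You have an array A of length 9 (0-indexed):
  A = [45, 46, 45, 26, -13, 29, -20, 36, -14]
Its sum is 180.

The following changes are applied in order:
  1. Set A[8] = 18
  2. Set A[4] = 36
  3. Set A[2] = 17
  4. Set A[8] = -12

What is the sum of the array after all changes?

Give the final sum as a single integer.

Answer: 203

Derivation:
Initial sum: 180
Change 1: A[8] -14 -> 18, delta = 32, sum = 212
Change 2: A[4] -13 -> 36, delta = 49, sum = 261
Change 3: A[2] 45 -> 17, delta = -28, sum = 233
Change 4: A[8] 18 -> -12, delta = -30, sum = 203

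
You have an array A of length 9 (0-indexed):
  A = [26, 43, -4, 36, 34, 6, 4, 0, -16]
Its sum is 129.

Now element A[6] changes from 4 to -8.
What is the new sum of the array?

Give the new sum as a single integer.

Answer: 117

Derivation:
Old value at index 6: 4
New value at index 6: -8
Delta = -8 - 4 = -12
New sum = old_sum + delta = 129 + (-12) = 117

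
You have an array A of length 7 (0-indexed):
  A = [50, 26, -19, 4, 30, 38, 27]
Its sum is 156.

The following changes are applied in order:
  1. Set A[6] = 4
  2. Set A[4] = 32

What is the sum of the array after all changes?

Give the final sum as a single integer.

Initial sum: 156
Change 1: A[6] 27 -> 4, delta = -23, sum = 133
Change 2: A[4] 30 -> 32, delta = 2, sum = 135

Answer: 135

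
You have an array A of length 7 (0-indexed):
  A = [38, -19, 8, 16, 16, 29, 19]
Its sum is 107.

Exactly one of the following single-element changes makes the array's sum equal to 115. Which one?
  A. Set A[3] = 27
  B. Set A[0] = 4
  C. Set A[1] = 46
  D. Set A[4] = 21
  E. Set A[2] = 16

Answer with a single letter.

Option A: A[3] 16->27, delta=11, new_sum=107+(11)=118
Option B: A[0] 38->4, delta=-34, new_sum=107+(-34)=73
Option C: A[1] -19->46, delta=65, new_sum=107+(65)=172
Option D: A[4] 16->21, delta=5, new_sum=107+(5)=112
Option E: A[2] 8->16, delta=8, new_sum=107+(8)=115 <-- matches target

Answer: E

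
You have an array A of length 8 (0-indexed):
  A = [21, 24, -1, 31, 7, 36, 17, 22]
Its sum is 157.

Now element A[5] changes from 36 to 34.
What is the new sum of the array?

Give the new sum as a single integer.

Answer: 155

Derivation:
Old value at index 5: 36
New value at index 5: 34
Delta = 34 - 36 = -2
New sum = old_sum + delta = 157 + (-2) = 155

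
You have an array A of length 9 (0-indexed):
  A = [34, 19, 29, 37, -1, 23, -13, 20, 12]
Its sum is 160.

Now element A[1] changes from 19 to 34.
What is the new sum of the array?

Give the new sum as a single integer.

Answer: 175

Derivation:
Old value at index 1: 19
New value at index 1: 34
Delta = 34 - 19 = 15
New sum = old_sum + delta = 160 + (15) = 175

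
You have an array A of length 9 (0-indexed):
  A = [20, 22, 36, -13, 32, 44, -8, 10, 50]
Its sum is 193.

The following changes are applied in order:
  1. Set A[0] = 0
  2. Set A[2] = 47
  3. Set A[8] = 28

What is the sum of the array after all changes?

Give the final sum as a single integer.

Initial sum: 193
Change 1: A[0] 20 -> 0, delta = -20, sum = 173
Change 2: A[2] 36 -> 47, delta = 11, sum = 184
Change 3: A[8] 50 -> 28, delta = -22, sum = 162

Answer: 162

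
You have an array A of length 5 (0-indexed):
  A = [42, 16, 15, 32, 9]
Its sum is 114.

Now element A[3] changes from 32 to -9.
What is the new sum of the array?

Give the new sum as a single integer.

Old value at index 3: 32
New value at index 3: -9
Delta = -9 - 32 = -41
New sum = old_sum + delta = 114 + (-41) = 73

Answer: 73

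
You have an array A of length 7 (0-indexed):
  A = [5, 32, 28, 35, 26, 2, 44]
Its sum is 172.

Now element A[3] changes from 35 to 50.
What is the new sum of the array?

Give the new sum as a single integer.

Answer: 187

Derivation:
Old value at index 3: 35
New value at index 3: 50
Delta = 50 - 35 = 15
New sum = old_sum + delta = 172 + (15) = 187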